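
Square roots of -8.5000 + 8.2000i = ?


|z| = sqrt(72.25+67.24) = 11.8106
sqrt((|z|+a)/2) = sqrt((11.8106+(-8.5))/2) = sqrt(1.6553) = 1.2866
sqrt((|z|-a)/2) = sqrt((11.8106-(-8.5))/2) = sqrt(10.1553) = 3.1867

±(1.2866 + 3.1867i) i.e. 1.2866 + 3.1867i and -1.2866 - 3.1867i


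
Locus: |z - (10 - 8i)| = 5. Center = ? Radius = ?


|z - z0| = r is a circle with center z0 and radius r.
Center = (10, -8), radius = 5

Circle with center (10, -8) and radius 5


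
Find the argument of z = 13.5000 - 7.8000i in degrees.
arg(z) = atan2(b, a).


Re = 13.5, Im = -7.8
arg = atan2(-7.8, 13.5) = -30.0184 degrees

arg(z) = -30.0184 degrees


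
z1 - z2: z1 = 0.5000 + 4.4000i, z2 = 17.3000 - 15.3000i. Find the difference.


Real: 0.5 - 17.3 = -16.8
Imag: 4.4 + 15.3 = 19.7

-16.8000 + 19.7000i


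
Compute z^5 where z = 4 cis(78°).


r^5 = 4^5 = 1024
n*theta = 5*78° = 390° = 30° (mod 360)
a = 1024*cos(30°) = 886.8100
b = 1024*sin(30°) = 512.0000

1024 cis(30°) = 886.8100 + 512.0000i


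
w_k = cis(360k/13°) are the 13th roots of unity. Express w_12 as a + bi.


Angle = 360*12/13 = 332.3077°
a = cos(332.3077°) = 0.8855
b = sin(332.3077°) = -0.4647

0.8855 - 0.4647i


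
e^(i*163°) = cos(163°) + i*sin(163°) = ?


cos(163°) = -0.9563
sin(163°) = 0.2924

e^(i*163°) = -0.9563 + 0.2924i


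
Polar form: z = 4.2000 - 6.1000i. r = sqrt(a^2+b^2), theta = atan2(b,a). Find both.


r = sqrt(17.64+37.21) = sqrt(54.85) = 7.4061
theta = atan2(-6.1, 4.2) = -55.4516 degrees

r = 7.4061, theta = -55.4516 degrees


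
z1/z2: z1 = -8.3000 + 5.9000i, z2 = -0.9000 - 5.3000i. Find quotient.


Conjugate of z2 = -0.9000 + 5.3000i
Numerator: (-8.3000 + 5.9000i)(-0.9000 + 5.3000i) = -23.8000 - 49.3000i
Denominator: (-0.9)^2 + (-5.3)^2 = 28.9
Result = (-23.8000 - 49.3000i)/28.9

-0.8235 - 1.7059i


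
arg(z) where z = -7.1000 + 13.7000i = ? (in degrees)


Re = -7.1, Im = 13.7
arg = atan2(13.7, -7.1) = 117.3954 degrees

arg(z) = 117.3954 degrees


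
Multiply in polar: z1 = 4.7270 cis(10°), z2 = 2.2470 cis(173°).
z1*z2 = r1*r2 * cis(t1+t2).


r = 4.7270 * 2.2470 = 10.6216
theta = 10° + 173° = 183° = 183° (mod 360)

10.6216 cis(183°)


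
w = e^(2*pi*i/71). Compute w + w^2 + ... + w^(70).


With w = e^(2*pi*i/71), all 71 of the 71th roots of unity w^0 = 1, w, ..., w^(70) sum to 0: 1 + w + ... + w^(70) = (1 - w^71)/(1 - w) = 0 since w^71 = 1, w ≠ 1.
Removing the root 1: w + w^2 + ... + w^(70) = 0 - 1 = -1

Sum = -1


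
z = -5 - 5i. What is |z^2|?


|z| = sqrt(25+25) = sqrt(50) = 7.0711
|z^2| = |z|^2 = (sqrt(50))^2 = 50

|z^2| = 50


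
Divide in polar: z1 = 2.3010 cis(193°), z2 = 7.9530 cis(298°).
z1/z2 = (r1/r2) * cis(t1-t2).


r = 2.3010 / 7.9530 = 0.2893
theta = 193° - 298° = -105° = 255° (mod 360)

0.2893 cis(255°)


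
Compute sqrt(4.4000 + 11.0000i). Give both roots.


|z| = sqrt(19.36+121) = 11.8474
sqrt((|z|+a)/2) = sqrt((11.8474+4.4)/2) = sqrt(8.1237) = 2.8502
sqrt((|z|-a)/2) = sqrt((11.8474-4.4)/2) = sqrt(3.7237) = 1.9297

±(2.8502 + 1.9297i) i.e. 2.8502 + 1.9297i and -2.8502 - 1.9297i


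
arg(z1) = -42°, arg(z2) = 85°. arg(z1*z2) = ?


arg(z1*z2) = -42° + 85° = 43°
Normalized to (-180°, 180°]: 43°

43°


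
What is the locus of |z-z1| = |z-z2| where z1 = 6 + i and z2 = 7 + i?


Equal distances means the locus is the perpendicular bisector of z1 and z2.
Midpoint = ((6+7)/2, (1+1)/2) = (6.5000, 1.0000)

Perpendicular bisector through (6.5000, 1.0000)


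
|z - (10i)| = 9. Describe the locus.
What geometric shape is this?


|z - z0| = r is a circle with center z0 and radius r.
Center = (0, 10), radius = 9

Circle with center (0, 10) and radius 9


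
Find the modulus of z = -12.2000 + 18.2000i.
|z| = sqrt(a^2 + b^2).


|z| = sqrt((-12.2)^2 + 18.2^2) = sqrt(148.84 + 331.24) = sqrt(480.08) = 21.9107

|z| = 21.9107


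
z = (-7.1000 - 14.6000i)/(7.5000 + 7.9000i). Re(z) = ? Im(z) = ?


Multiply by conjugate: (-7.1000 - 14.6000i)(7.5000 - 7.9000i) / (7.5^2 + 7.9^2)
Numerator real = -7.1*7.5 - (14.6)*7.9 = -168.59
Numerator imag = -14.6*7.5 - (-7.1)*7.9 = -53.41
Denominator = 118.66
Re(z) = -168.59/118.66 = -1.4208
Im(z) = -53.41/118.66 = -0.4501

Re(z) = -1.4208, Im(z) = -0.4501


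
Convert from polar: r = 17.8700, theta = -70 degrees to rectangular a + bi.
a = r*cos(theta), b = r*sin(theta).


a = 17.8700*cos(-70°) = 17.8700*0.34202 = 6.1119
b = 17.8700*sin(-70°) = 17.8700*(-0.93969) = -16.7923

6.1119 - 16.7923i


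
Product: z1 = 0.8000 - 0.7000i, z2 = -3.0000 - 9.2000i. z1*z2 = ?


Real = 0.8*(-3) - (-0.7)*(-9.2) = -2.4 - 6.44 = -8.84
Imag = 0.8*(-9.2) - (3)*(-0.7) = -7.36 + 2.1 = -5.26

-8.8400 - 5.2600i


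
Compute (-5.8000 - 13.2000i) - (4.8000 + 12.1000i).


Real: -5.8 - 4.8 = -10.6
Imag: -13.2 - 12.1 = -25.3

-10.6000 - 25.3000i


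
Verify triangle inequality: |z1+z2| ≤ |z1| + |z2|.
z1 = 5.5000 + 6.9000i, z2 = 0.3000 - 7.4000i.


|z1| = sqrt(5.5^2 + 6.9^2) = sqrt(77.86) = 8.8238
|z2| = sqrt(0.3^2 + (-7.4)^2) = sqrt(54.85) = 7.4061
z1+z2 = 5.8000 - 0.5000i
|z1+z2| = sqrt(33.89) = 5.8215
|z1|+|z2| = 8.8238 + 7.4061 = 16.2299

|z1+z2| = 5.8215 ≤ |z1|+|z2| = 16.2299 (verified)


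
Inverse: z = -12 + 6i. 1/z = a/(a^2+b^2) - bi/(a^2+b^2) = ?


|z|^2 = 144+36 = 180
1/z = (-12 - 6i)/180

1/z = -0.0667 - 0.0333i


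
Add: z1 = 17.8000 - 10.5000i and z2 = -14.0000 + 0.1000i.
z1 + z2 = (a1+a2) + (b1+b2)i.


Real: 17.8 - 14 = 3.8
Imag: -10.5 + 0.1 = -10.4

3.8000 - 10.4000i


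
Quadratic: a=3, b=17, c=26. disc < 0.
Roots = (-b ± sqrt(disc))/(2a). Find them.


disc = 17^2 - 4*3*26 = 289 - 312 = -23
sqrt(|disc|) = sqrt(23) = 4.7958
Real part = -17/(2*3) = -2.8333
Imag part = 4.7958/(2*3) = 0.7993

-2.8333 ± 0.7993i


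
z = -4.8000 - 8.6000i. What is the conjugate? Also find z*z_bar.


z_bar = -4.8000 + 8.6000i
z*z_bar = (-4.8)^2 + (-8.6)^2 = 23.04 + 73.96 = 97

z_bar = -4.8000 + 8.6000i, z*z_bar = 97


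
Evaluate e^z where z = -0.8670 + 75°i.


e^-0.8670 = 0.4202
cos(75°) = 0.25882
sin(75°) = 0.9659
Real = 0.4202*0.25882 = 0.1088
Imag = 0.4202*0.9659 = 0.4059

0.1088 + 0.4059i


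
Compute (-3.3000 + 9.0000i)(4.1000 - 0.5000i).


Real = -3.3*4.1 - 9*(-0.5) = -13.53 - (-4.5) = -9.03
Imag = -3.3*(-0.5) + 4.1*9 = 1.65 + 36.9 = 38.55

-9.0300 + 38.5500i


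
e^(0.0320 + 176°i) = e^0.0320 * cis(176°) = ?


e^0.0320 = 1.0325
cos(176°) = -0.9976
sin(176°) = 0.06976
Real = 1.0325*(-0.9976) = -1.0300
Imag = 1.0325*0.06976 = 0.0720

-1.0300 + 0.0720i


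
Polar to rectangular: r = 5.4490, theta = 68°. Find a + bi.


a = 5.4490*cos(68°) = 5.4490*0.3746 = 2.0412
b = 5.4490*sin(68°) = 5.4490*0.92718 = 5.0522

2.0412 + 5.0522i


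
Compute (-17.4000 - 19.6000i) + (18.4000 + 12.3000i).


Real: -17.4 + 18.4 = 1
Imag: -19.6 + 12.3 = -7.3

1.0000 - 7.3000i


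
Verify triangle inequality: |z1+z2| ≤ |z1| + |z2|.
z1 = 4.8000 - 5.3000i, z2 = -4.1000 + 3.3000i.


|z1| = sqrt(4.8^2 + (-5.3)^2) = sqrt(51.13) = 7.1505
|z2| = sqrt((-4.1)^2 + 3.3^2) = sqrt(27.7) = 5.2631
z1+z2 = 0.7000 - 2.0000i
|z1+z2| = sqrt(4.49) = 2.1190
|z1|+|z2| = 7.1505 + 5.2631 = 12.4136

|z1+z2| = 2.1190 ≤ |z1|+|z2| = 12.4136 (verified)


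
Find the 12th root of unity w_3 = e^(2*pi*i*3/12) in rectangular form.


Angle = 360*3/12 = 90°
a = cos(90°) = 0
b = sin(90°) = 1.0000

0 + 1.0000i


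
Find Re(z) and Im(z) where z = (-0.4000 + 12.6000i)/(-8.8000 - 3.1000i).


Multiply by conjugate: (-0.4000 + 12.6000i)(-8.8000 + 3.1000i) / ((-8.8)^2 + (-3.1)^2)
Numerator real = -0.4*(-8.8) + 12.6*(-3.1) = -35.54
Numerator imag = 12.6*(-8.8) - (-0.4)*(-3.1) = -112.12
Denominator = 87.05
Re(z) = -35.54/87.05 = -0.4083
Im(z) = -112.12/87.05 = -1.2880

Re(z) = -0.4083, Im(z) = -1.2880


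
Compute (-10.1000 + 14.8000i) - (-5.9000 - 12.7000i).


Real: -10.1 + 5.9 = -4.2
Imag: 14.8 + 12.7 = 27.5

-4.2000 + 27.5000i


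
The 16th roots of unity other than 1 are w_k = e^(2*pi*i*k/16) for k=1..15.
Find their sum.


With w = e^(2*pi*i/16), all 16 of the 16th roots of unity w^0 = 1, w, ..., w^(15) sum to 0: 1 + w + ... + w^(15) = (1 - w^16)/(1 - w) = 0 since w^16 = 1, w ≠ 1.
Removing the root 1: w + w^2 + ... + w^(15) = 0 - 1 = -1

Sum = -1


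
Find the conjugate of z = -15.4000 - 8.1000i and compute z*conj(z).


z_bar = -15.4000 + 8.1000i
z*z_bar = (-15.4)^2 + (-8.1)^2 = 237.16 + 65.61 = 302.77

z_bar = -15.4000 + 8.1000i, z*z_bar = 302.77


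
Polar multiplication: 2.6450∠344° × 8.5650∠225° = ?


r = 2.6450 * 8.5650 = 22.6544
theta = 344° + 225° = 569° = 209° (mod 360)

22.6544 cis(209°)


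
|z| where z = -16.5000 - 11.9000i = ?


|z| = sqrt((-16.5)^2 + (-11.9)^2) = sqrt(272.25 + 141.61) = sqrt(413.86) = 20.3435

|z| = 20.3435


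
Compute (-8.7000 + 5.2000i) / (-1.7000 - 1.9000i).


Conjugate of z2 = -1.7000 + 1.9000i
Numerator: (-8.7000 + 5.2000i)(-1.7000 + 1.9000i) = 4.9100 - 25.3700i
Denominator: (-1.7)^2 + (-1.9)^2 = 6.5
Result = (4.9100 - 25.3700i)/6.5

0.7554 - 3.9031i


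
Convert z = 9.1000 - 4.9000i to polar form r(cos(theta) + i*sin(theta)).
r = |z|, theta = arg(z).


r = sqrt(82.81+24.01) = sqrt(106.82) = 10.3354
theta = atan2(-4.9, 9.1) = -28.3008 degrees

r = 10.3354, theta = -28.3008 degrees


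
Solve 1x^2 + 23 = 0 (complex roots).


disc = 0^2 - 4*1*23 = 0 - 92 = -92
sqrt(|disc|) = sqrt(92) = 9.5917
Real part = 0/(2*1) = 0
Imag part = 9.5917/(2*1) = 4.7958

0 ± 4.7958i


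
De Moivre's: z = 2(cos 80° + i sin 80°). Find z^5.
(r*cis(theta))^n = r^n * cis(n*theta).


r^5 = 2^5 = 32
n*theta = 5*80° = 400° = 40° (mod 360)
a = 32*cos(40°) = 24.5134
b = 32*sin(40°) = 20.5692

32 cis(40°) = 24.5134 + 20.5692i


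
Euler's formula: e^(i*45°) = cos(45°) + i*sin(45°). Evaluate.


cos(45°) = 0.7071
sin(45°) = 0.7071

e^(i*45°) = 0.7071 + 0.7071i


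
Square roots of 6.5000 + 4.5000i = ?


|z| = sqrt(42.25+20.25) = 7.9057
sqrt((|z|+a)/2) = sqrt((7.9057+6.5)/2) = sqrt(7.2028) = 2.6838
sqrt((|z|-a)/2) = sqrt((7.9057-6.5)/2) = sqrt(0.7028) = 0.8384

±(2.6838 + 0.8384i) i.e. 2.6838 + 0.8384i and -2.6838 - 0.8384i


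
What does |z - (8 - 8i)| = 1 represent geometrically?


|z - z0| = r is a circle with center z0 and radius r.
Center = (8, -8), radius = 1

Circle with center (8, -8) and radius 1


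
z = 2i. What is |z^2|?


|z| = sqrt(0+4) = sqrt(4) = 2
|z^2| = |z|^2 = 2^2 = 4

|z^2| = 4


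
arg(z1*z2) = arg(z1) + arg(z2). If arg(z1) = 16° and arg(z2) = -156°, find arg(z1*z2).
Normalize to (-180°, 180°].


arg(z1*z2) = 16° - 156° = -140°
Normalized to (-180°, 180°]: -140°

-140°


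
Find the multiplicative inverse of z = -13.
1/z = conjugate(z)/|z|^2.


|z|^2 = 169+0 = 169
1/z = (-13 - 0i)/169

1/z = -0.0769 + 0i


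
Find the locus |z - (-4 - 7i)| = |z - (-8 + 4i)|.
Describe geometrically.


Equal distances means the locus is the perpendicular bisector of z1 and z2.
Midpoint = ((-4+(-8))/2, (-7+4)/2) = (-6.0000, -1.5000)

Perpendicular bisector through (-6.0000, -1.5000)


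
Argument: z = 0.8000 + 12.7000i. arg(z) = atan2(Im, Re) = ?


Re = 0.8, Im = 12.7
arg = atan2(12.7, 0.8) = 86.3956 degrees

arg(z) = 86.3956 degrees


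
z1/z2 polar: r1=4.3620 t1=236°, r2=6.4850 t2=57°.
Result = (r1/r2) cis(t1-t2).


r = 4.3620 / 6.4850 = 0.6726
theta = 236° - 57° = 179° = 179° (mod 360)

0.6726 cis(179°)


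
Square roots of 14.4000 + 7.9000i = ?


|z| = sqrt(207.36+62.41) = 16.4247
sqrt((|z|+a)/2) = sqrt((16.4247+14.4)/2) = sqrt(15.4123) = 3.9259
sqrt((|z|-a)/2) = sqrt((16.4247-14.4)/2) = sqrt(1.0123) = 1.0062

±(3.9259 + 1.0062i) i.e. 3.9259 + 1.0062i and -3.9259 - 1.0062i


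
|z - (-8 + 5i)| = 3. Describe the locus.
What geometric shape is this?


|z - z0| = r is a circle with center z0 and radius r.
Center = (-8, 5), radius = 3

Circle with center (-8, 5) and radius 3


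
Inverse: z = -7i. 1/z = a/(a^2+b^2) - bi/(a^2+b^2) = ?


|z|^2 = 0+49 = 49
1/z = (0 + 7i)/49

1/z = 0 + 0.1429i


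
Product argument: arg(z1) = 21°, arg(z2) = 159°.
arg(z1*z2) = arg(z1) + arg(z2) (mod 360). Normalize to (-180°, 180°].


arg(z1*z2) = 21° + 159° = 180°
Normalized to (-180°, 180°]: 180°

180°


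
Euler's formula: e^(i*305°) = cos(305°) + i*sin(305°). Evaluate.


cos(305°) = 0.5736
sin(305°) = -0.8192

e^(i*305°) = 0.5736 - 0.8192i


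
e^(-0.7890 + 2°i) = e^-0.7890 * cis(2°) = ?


e^-0.7890 = 0.4543
cos(2°) = 0.9994
sin(2°) = 0.0349
Real = 0.4543*0.9994 = 0.4540
Imag = 0.4543*0.0349 = 0.0159

0.4540 + 0.0159i


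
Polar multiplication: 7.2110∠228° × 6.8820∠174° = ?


r = 7.2110 * 6.8820 = 49.6261
theta = 228° + 174° = 402° = 42° (mod 360)

49.6261 cis(42°)


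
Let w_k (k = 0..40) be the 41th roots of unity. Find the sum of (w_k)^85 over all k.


The roots are w_k = w^k with w = e^(2*pi*i/41), and (w^k)^85 = (w^85)^k.
So S = 1 + u + u^2 + ... + u^(40) with u = w^85.
85 = 2*41 + 3, so 85 is not a multiple of 41: u = (w^41)^2 * w^3 = w^3 ≠ 1 (w is a primitive 41th root), while u^41 = (w^41)^85 = 1.
Geometric series: S = (1 - u^41)/(1 - u) = (1 - 1)/(1 - u) = 0

S = 0


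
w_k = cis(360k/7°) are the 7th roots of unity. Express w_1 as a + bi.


Angle = 360*1/7 = 51.4286°
a = cos(51.4286°) = 0.6235
b = sin(51.4286°) = 0.7818

0.6235 + 0.7818i


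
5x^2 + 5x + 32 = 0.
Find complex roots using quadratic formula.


disc = 5^2 - 4*5*32 = 25 - 640 = -615
sqrt(|disc|) = sqrt(615) = 24.7992
Real part = -5/(2*5) = -0.5000
Imag part = 24.7992/(2*5) = 2.4799

-0.5000 ± 2.4799i


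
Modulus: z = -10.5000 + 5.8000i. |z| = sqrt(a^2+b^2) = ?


|z| = sqrt((-10.5)^2 + 5.8^2) = sqrt(110.25 + 33.64) = sqrt(143.89) = 11.9954

|z| = 11.9954


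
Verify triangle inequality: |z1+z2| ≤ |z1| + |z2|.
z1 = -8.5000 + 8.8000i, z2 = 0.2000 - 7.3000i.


|z1| = sqrt((-8.5)^2 + 8.8^2) = sqrt(149.69) = 12.2348
|z2| = sqrt(0.2^2 + (-7.3)^2) = sqrt(53.33) = 7.3027
z1+z2 = -8.3000 + 1.5000i
|z1+z2| = sqrt(71.14) = 8.4345
|z1|+|z2| = 12.2348 + 7.3027 = 19.5375

|z1+z2| = 8.4345 ≤ |z1|+|z2| = 19.5375 (verified)


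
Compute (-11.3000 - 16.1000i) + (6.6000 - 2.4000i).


Real: -11.3 + 6.6 = -4.7
Imag: -16.1 - 2.4 = -18.5

-4.7000 - 18.5000i


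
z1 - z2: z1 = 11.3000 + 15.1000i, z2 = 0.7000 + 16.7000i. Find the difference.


Real: 11.3 - 0.7 = 10.6
Imag: 15.1 - 16.7 = -1.6

10.6000 - 1.6000i


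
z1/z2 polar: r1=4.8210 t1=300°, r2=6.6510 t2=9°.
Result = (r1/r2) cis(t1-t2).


r = 4.8210 / 6.6510 = 0.7249
theta = 300° - 9° = 291° = 291° (mod 360)

0.7249 cis(291°)


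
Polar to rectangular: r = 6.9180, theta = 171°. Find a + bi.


a = 6.9180*cos(171°) = 6.9180*(-0.98769) = -6.8328
b = 6.9180*sin(171°) = 6.9180*0.15643 = 1.0822

-6.8328 + 1.0822i


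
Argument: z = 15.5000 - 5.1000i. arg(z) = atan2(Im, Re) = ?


Re = 15.5, Im = -5.1
arg = atan2(-5.1, 15.5) = -18.2129 degrees

arg(z) = -18.2129 degrees


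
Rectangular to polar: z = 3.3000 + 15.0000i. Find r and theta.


r = sqrt(10.89+225) = sqrt(235.89) = 15.3587
theta = atan2(15, 3.3) = 77.5926 degrees

r = 15.3587, theta = 77.5926 degrees


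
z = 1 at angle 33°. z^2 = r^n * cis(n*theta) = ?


r^2 = 1^2 = 1
n*theta = 2*33° = 66° = 66° (mod 360)
a = 1*cos(66°) = 0.4067
b = 1*sin(66°) = 0.9135

1 cis(66°) = 0.4067 + 0.9135i


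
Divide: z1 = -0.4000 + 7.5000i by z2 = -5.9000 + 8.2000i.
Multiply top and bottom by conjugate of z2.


Conjugate of z2 = -5.9000 - 8.2000i
Numerator: (-0.4000 + 7.5000i)(-5.9000 - 8.2000i) = 63.8600 - 40.9700i
Denominator: (-5.9)^2 + 8.2^2 = 102.05
Result = (63.8600 - 40.9700i)/102.05

0.6258 - 0.4015i


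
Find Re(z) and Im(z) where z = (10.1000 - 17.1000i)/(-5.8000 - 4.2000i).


Multiply by conjugate: (10.1000 - 17.1000i)(-5.8000 + 4.2000i) / ((-5.8)^2 + (-4.2)^2)
Numerator real = 10.1*(-5.8) - (17.1)*(-4.2) = 13.24
Numerator imag = -17.1*(-5.8) - 10.1*(-4.2) = 141.6
Denominator = 51.28
Re(z) = 13.24/51.28 = 0.2582
Im(z) = 141.6/51.28 = 2.7613

Re(z) = 0.2582, Im(z) = 2.7613


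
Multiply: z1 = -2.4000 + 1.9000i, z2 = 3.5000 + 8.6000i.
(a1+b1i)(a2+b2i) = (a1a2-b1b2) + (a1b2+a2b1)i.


Real = -2.4*3.5 - 1.9*8.6 = -8.4 - 16.34 = -24.74
Imag = -2.4*8.6 + 3.5*1.9 = -20.64 + 6.65 = -13.99

-24.7400 - 13.9900i


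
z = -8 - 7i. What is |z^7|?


|z| = sqrt(64+49) = sqrt(113) = 10.6301
|z^7| = |z|^7 = (sqrt(113))^7 = 113^3 * sqrt(113) = 1442897*sqrt(113)

|z^7| = 1442897*sqrt(113) ≈ 15338205.5028


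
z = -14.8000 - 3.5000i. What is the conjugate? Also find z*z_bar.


z_bar = -14.8000 + 3.5000i
z*z_bar = (-14.8)^2 + (-3.5)^2 = 219.04 + 12.25 = 231.29

z_bar = -14.8000 + 3.5000i, z*z_bar = 231.29


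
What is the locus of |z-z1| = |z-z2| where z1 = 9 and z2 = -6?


Equal distances means the locus is the perpendicular bisector of z1 and z2.
Midpoint = ((9+(-6))/2, (0+0)/2) = (1.5000, 0)

Perpendicular bisector through (1.5000, 0)


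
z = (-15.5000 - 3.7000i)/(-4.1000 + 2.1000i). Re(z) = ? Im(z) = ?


Multiply by conjugate: (-15.5000 - 3.7000i)(-4.1000 - 2.1000i) / ((-4.1)^2 + 2.1^2)
Numerator real = -15.5*(-4.1) - (3.7)*2.1 = 55.78
Numerator imag = -3.7*(-4.1) - (-15.5)*2.1 = 47.72
Denominator = 21.22
Re(z) = 55.78/21.22 = 2.6287
Im(z) = 47.72/21.22 = 2.2488

Re(z) = 2.6287, Im(z) = 2.2488


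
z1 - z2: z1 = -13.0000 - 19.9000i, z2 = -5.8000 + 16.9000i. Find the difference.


Real: -13 + 5.8 = -7.2
Imag: -19.9 - 16.9 = -36.8

-7.2000 - 36.8000i


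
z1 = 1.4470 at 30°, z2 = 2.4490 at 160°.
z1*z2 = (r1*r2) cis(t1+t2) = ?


r = 1.4470 * 2.4490 = 3.5437
theta = 30° + 160° = 190° = 190° (mod 360)

3.5437 cis(190°)


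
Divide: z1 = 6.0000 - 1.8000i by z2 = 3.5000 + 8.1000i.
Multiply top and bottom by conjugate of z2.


Conjugate of z2 = 3.5000 - 8.1000i
Numerator: (6.0000 - 1.8000i)(3.5000 - 8.1000i) = 6.4200 - 54.9000i
Denominator: 3.5^2 + 8.1^2 = 77.86
Result = (6.4200 - 54.9000i)/77.86

0.0825 - 0.7051i


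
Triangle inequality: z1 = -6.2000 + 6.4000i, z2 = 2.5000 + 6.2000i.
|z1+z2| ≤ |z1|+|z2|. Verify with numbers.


|z1| = sqrt((-6.2)^2 + 6.4^2) = sqrt(79.4) = 8.9107
|z2| = sqrt(2.5^2 + 6.2^2) = sqrt(44.69) = 6.6851
z1+z2 = -3.7000 + 12.6000i
|z1+z2| = sqrt(172.45) = 13.1320
|z1|+|z2| = 8.9107 + 6.6851 = 15.5958

|z1+z2| = 13.1320 ≤ |z1|+|z2| = 15.5958 (verified)


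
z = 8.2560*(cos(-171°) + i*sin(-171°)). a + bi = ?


a = 8.2560*cos(-171°) = 8.2560*(-0.98769) = -8.1544
b = 8.2560*sin(-171°) = 8.2560*(-0.15643) = -1.2915

-8.1544 - 1.2915i


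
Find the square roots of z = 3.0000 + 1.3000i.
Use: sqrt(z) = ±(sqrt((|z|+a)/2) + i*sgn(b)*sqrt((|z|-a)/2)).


|z| = sqrt(9+1.69) = 3.2696
sqrt((|z|+a)/2) = sqrt((3.2696+3)/2) = sqrt(3.1348) = 1.7705
sqrt((|z|-a)/2) = sqrt((3.2696-3)/2) = sqrt(0.1348) = 0.3671

±(1.7705 + 0.3671i) i.e. 1.7705 + 0.3671i and -1.7705 - 0.3671i


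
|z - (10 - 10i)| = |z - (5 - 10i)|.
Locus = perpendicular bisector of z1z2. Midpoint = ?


Equal distances means the locus is the perpendicular bisector of z1 and z2.
Midpoint = ((10+5)/2, (-10+(-10))/2) = (7.5000, -10.0000)

Perpendicular bisector through (7.5000, -10.0000)


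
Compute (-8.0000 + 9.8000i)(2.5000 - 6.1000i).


Real = -8*2.5 - 9.8*(-6.1) = -20 - (-59.78) = 39.78
Imag = -8*(-6.1) + 2.5*9.8 = 48.8 + 24.5 = 73.3

39.7800 + 73.3000i


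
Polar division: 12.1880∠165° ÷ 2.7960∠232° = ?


r = 12.1880 / 2.7960 = 4.3591
theta = 165° - 232° = -67° = 293° (mod 360)

4.3591 cis(293°)


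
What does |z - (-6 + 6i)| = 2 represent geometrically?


|z - z0| = r is a circle with center z0 and radius r.
Center = (-6, 6), radius = 2

Circle with center (-6, 6) and radius 2


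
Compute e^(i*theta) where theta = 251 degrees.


cos(251°) = -0.3256
sin(251°) = -0.9455

e^(i*251°) = -0.3256 - 0.9455i


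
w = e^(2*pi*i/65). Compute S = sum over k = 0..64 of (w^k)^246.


The roots are w_k = w^k with w = e^(2*pi*i/65), and (w^k)^246 = (w^246)^k.
So S = 1 + u + u^2 + ... + u^(64) with u = w^246.
246 = 3*65 + 51, so 246 is not a multiple of 65: u = (w^65)^3 * w^51 = w^51 ≠ 1 (w is a primitive 65th root), while u^65 = (w^65)^246 = 1.
Geometric series: S = (1 - u^65)/(1 - u) = (1 - 1)/(1 - u) = 0

S = 0


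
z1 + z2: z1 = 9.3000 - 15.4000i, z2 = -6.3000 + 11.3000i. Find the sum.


Real: 9.3 - 6.3 = 3
Imag: -15.4 + 11.3 = -4.1

3.0000 - 4.1000i


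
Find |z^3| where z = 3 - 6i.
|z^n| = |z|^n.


|z| = sqrt(9+36) = sqrt(45) = 6.7082
|z^3| = |z|^3 = (sqrt(45))^3 = 45*sqrt(45)

|z^3| = 45*sqrt(45) ≈ 301.8692


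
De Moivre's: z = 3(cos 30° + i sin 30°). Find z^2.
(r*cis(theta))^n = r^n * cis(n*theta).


r^2 = 3^2 = 9
n*theta = 2*30° = 60° = 60° (mod 360)
a = 9*cos(60°) = 4.5000
b = 9*sin(60°) = 7.7942

9 cis(60°) = 4.5000 + 7.7942i


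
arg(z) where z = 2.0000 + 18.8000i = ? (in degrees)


Re = 2, Im = 18.8
arg = atan2(18.8, 2) = 83.9275 degrees

arg(z) = 83.9275 degrees


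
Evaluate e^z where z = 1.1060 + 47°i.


e^1.1060 = 3.02225
cos(47°) = 0.682
sin(47°) = 0.73135
Real = 3.02225*0.682 = 2.0612
Imag = 3.02225*0.73135 = 2.2103

2.0612 + 2.2103i


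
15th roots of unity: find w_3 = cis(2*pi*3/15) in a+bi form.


Angle = 360*3/15 = 72°
a = cos(72°) = 0.3090
b = sin(72°) = 0.9511

0.3090 + 0.9511i


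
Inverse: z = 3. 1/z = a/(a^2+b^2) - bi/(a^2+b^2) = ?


|z|^2 = 9+0 = 9
1/z = (3 - 0i)/9

1/z = 0.3333 + 0i


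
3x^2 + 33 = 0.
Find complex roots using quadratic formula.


disc = 0^2 - 4*3*33 = 0 - 396 = -396
sqrt(|disc|) = sqrt(396) = 19.8997
Real part = 0/(2*3) = 0
Imag part = 19.8997/(2*3) = 3.3166

0 ± 3.3166i


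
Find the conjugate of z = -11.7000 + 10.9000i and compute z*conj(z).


z_bar = -11.7000 - 10.9000i
z*z_bar = (-11.7)^2 + 10.9^2 = 136.89 + 118.81 = 255.7

z_bar = -11.7000 - 10.9000i, z*z_bar = 255.7


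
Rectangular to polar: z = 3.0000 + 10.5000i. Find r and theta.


r = sqrt(9+110.25) = sqrt(119.25) = 10.9202
theta = atan2(10.5, 3) = 74.0546 degrees

r = 10.9202, theta = 74.0546 degrees


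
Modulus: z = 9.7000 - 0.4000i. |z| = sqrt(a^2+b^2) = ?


|z| = sqrt(9.7^2 + (-0.4)^2) = sqrt(94.09 + 0.16) = sqrt(94.25) = 9.7082

|z| = 9.7082


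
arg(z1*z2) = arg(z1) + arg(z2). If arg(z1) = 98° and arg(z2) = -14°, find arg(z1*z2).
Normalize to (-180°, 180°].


arg(z1*z2) = 98° - 14° = 84°
Normalized to (-180°, 180°]: 84°

84°


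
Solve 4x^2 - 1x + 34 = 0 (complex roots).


disc = (-1)^2 - 4*4*34 = 1 - 544 = -543
sqrt(|disc|) = sqrt(543) = 23.3024
Real part = 1/(2*4) = 0.1250
Imag part = 23.3024/(2*4) = 2.9128

0.1250 ± 2.9128i


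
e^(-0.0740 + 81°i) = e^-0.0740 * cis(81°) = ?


e^-0.0740 = 0.92867
cos(81°) = 0.15643
sin(81°) = 0.9877
Real = 0.92867*0.15643 = 0.1453
Imag = 0.92867*0.9877 = 0.9172

0.1453 + 0.9172i


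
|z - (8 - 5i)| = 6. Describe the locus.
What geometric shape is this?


|z - z0| = r is a circle with center z0 and radius r.
Center = (8, -5), radius = 6

Circle with center (8, -5) and radius 6


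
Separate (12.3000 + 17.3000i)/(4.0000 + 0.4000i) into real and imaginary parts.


Multiply by conjugate: (12.3000 + 17.3000i)(4.0000 - 0.4000i) / (4^2 + 0.4^2)
Numerator real = 12.3*4 + 17.3*0.4 = 56.12
Numerator imag = 17.3*4 - 12.3*0.4 = 64.28
Denominator = 16.16
Re(z) = 56.12/16.16 = 3.4728
Im(z) = 64.28/16.16 = 3.9777

Re(z) = 3.4728, Im(z) = 3.9777


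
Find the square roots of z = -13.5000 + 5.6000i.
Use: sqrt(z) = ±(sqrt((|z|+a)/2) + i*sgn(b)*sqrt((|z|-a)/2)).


|z| = sqrt(182.25+31.36) = 14.6154
sqrt((|z|+a)/2) = sqrt((14.6154+(-13.5))/2) = sqrt(0.5577) = 0.7468
sqrt((|z|-a)/2) = sqrt((14.6154-(-13.5))/2) = sqrt(14.0577) = 3.7494

±(0.7468 + 3.7494i) i.e. 0.7468 + 3.7494i and -0.7468 - 3.7494i


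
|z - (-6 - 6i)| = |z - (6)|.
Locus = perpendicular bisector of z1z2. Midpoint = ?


Equal distances means the locus is the perpendicular bisector of z1 and z2.
Midpoint = ((-6+6)/2, (-6+0)/2) = (0, -3.0000)

Perpendicular bisector through (0, -3.0000)


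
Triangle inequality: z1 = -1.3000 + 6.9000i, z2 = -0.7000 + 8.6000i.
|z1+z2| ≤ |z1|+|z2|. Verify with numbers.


|z1| = sqrt((-1.3)^2 + 6.9^2) = sqrt(49.3) = 7.0214
|z2| = sqrt((-0.7)^2 + 8.6^2) = sqrt(74.45) = 8.6284
z1+z2 = -2.0000 + 15.5000i
|z1+z2| = sqrt(244.25) = 15.6285
|z1|+|z2| = 7.0214 + 8.6284 = 15.6498

|z1+z2| = 15.6285 ≤ |z1|+|z2| = 15.6498 (verified)


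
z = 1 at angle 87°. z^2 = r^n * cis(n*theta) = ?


r^2 = 1^2 = 1
n*theta = 2*87° = 174° = 174° (mod 360)
a = 1*cos(174°) = -0.9945
b = 1*sin(174°) = 0.1045

1 cis(174°) = -0.9945 + 0.1045i


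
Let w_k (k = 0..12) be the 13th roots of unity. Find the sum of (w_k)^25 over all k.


The roots are w_k = w^k with w = e^(2*pi*i/13), and (w^k)^25 = (w^25)^k.
So S = 1 + u + u^2 + ... + u^(12) with u = w^25.
25 = 1*13 + 12, so 25 is not a multiple of 13: u = (w^13)^1 * w^12 = w^12 ≠ 1 (w is a primitive 13th root), while u^13 = (w^13)^25 = 1.
Geometric series: S = (1 - u^13)/(1 - u) = (1 - 1)/(1 - u) = 0

S = 0


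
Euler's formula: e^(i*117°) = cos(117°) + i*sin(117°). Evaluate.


cos(117°) = -0.4540
sin(117°) = 0.8910

e^(i*117°) = -0.4540 + 0.8910i


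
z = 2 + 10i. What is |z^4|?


|z| = sqrt(4+100) = sqrt(104) = 10.1980
|z^4| = |z|^4 = (sqrt(104))^4 = 104^2 = 10816

|z^4| = 10816


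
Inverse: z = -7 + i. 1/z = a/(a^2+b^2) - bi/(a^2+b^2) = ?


|z|^2 = 49+1 = 50
1/z = (-7 - 1i)/50

1/z = -0.1400 - 0.0200i


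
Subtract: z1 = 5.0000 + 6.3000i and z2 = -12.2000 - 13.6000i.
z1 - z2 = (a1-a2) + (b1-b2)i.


Real: 5 + 12.2 = 17.2
Imag: 6.3 + 13.6 = 19.9

17.2000 + 19.9000i


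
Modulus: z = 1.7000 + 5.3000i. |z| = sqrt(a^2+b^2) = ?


|z| = sqrt(1.7^2 + 5.3^2) = sqrt(2.89 + 28.09) = sqrt(30.98) = 5.5660

|z| = 5.5660


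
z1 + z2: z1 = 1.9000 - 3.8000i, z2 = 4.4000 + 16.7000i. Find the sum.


Real: 1.9 + 4.4 = 6.3
Imag: -3.8 + 16.7 = 12.9

6.3000 + 12.9000i


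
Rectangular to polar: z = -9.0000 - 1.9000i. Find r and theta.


r = sqrt(81+3.61) = sqrt(84.61) = 9.1984
theta = atan2(-1.9, -9) = -168.0793 degrees

r = 9.1984, theta = -168.0793 degrees


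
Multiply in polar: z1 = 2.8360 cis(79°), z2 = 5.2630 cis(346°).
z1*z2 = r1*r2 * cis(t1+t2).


r = 2.8360 * 5.2630 = 14.9259
theta = 79° + 346° = 425° = 65° (mod 360)

14.9259 cis(65°)


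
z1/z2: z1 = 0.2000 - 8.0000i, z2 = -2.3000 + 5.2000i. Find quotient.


Conjugate of z2 = -2.3000 - 5.2000i
Numerator: (0.2000 - 8.0000i)(-2.3000 - 5.2000i) = -42.0600 + 17.3600i
Denominator: (-2.3)^2 + 5.2^2 = 32.33
Result = (-42.0600 + 17.3600i)/32.33

-1.3010 + 0.5370i


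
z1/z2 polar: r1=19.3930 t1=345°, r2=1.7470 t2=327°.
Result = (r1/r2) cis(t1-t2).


r = 19.3930 / 1.7470 = 11.1007
theta = 345° - 327° = 18° = 18° (mod 360)

11.1007 cis(18°)


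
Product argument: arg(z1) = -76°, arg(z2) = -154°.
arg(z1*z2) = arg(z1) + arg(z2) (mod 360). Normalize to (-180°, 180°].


arg(z1*z2) = -76° - 154° = -230°
Normalized to (-180°, 180°]: 130°

130°


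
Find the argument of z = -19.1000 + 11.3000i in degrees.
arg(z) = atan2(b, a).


Re = -19.1, Im = 11.3
arg = atan2(11.3, -19.1) = 149.3905 degrees

arg(z) = 149.3905 degrees


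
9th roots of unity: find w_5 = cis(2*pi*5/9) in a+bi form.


Angle = 360*5/9 = 200°
a = cos(200°) = -0.9397
b = sin(200°) = -0.3420

-0.9397 - 0.3420i


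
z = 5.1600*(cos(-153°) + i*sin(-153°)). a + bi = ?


a = 5.1600*cos(-153°) = 5.1600*(-0.891) = -4.5976
b = 5.1600*sin(-153°) = 5.1600*(-0.454) = -2.3426

-4.5976 - 2.3426i


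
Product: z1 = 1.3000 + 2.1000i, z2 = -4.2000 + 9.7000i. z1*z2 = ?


Real = 1.3*(-4.2) - 2.1*9.7 = -5.46 - 20.37 = -25.83
Imag = 1.3*9.7 - (4.2)*2.1 = 12.61 - (8.82) = 3.79

-25.8300 + 3.7900i


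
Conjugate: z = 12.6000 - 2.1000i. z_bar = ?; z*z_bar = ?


z_bar = 12.6000 + 2.1000i
z*z_bar = 12.6^2 + (-2.1)^2 = 158.76 + 4.41 = 163.17

z_bar = 12.6000 + 2.1000i, z*z_bar = 163.17


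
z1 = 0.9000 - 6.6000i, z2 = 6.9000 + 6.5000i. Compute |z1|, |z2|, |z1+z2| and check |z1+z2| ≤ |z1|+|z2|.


|z1| = sqrt(0.9^2 + (-6.6)^2) = sqrt(44.37) = 6.6611
|z2| = sqrt(6.9^2 + 6.5^2) = sqrt(89.86) = 9.4795
z1+z2 = 7.8000 - 0.1000i
|z1+z2| = sqrt(60.85) = 7.8006
|z1|+|z2| = 6.6611 + 9.4795 = 16.1406

|z1+z2| = 7.8006 ≤ |z1|+|z2| = 16.1406 (verified)


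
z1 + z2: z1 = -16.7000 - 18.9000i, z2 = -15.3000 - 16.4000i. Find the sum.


Real: -16.7 - 15.3 = -32
Imag: -18.9 - 16.4 = -35.3

-32.0000 - 35.3000i


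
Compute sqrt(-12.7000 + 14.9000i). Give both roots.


|z| = sqrt(161.29+222.01) = 19.5780
sqrt((|z|+a)/2) = sqrt((19.5780+(-12.7))/2) = sqrt(3.4390) = 1.8545
sqrt((|z|-a)/2) = sqrt((19.5780-(-12.7))/2) = sqrt(16.1390) = 4.0173

±(1.8545 + 4.0173i) i.e. 1.8545 + 4.0173i and -1.8545 - 4.0173i


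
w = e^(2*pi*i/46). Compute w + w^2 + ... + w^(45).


With w = e^(2*pi*i/46), all 46 of the 46th roots of unity w^0 = 1, w, ..., w^(45) sum to 0: 1 + w + ... + w^(45) = (1 - w^46)/(1 - w) = 0 since w^46 = 1, w ≠ 1.
Removing the root 1: w + w^2 + ... + w^(45) = 0 - 1 = -1

Sum = -1


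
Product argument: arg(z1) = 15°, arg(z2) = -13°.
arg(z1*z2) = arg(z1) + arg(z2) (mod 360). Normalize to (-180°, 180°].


arg(z1*z2) = 15° - 13° = 2°
Normalized to (-180°, 180°]: 2°

2°


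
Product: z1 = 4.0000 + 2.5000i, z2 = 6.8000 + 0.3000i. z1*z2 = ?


Real = 4*6.8 - 2.5*0.3 = 27.2 - 0.75 = 26.45
Imag = 4*0.3 + 6.8*2.5 = 1.2 + 17 = 18.2

26.4500 + 18.2000i


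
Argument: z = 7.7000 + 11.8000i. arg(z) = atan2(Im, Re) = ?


Re = 7.7, Im = 11.8
arg = atan2(11.8, 7.7) = 56.8738 degrees

arg(z) = 56.8738 degrees


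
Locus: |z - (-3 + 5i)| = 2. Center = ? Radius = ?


|z - z0| = r is a circle with center z0 and radius r.
Center = (-3, 5), radius = 2

Circle with center (-3, 5) and radius 2


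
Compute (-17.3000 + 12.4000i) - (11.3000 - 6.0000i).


Real: -17.3 - 11.3 = -28.6
Imag: 12.4 + 6 = 18.4

-28.6000 + 18.4000i


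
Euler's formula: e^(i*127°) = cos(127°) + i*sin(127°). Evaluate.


cos(127°) = -0.6018
sin(127°) = 0.7986

e^(i*127°) = -0.6018 + 0.7986i


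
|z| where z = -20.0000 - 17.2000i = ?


|z| = sqrt((-20)^2 + (-17.2)^2) = sqrt(400 + 295.84) = sqrt(695.84) = 26.3788

|z| = 26.3788


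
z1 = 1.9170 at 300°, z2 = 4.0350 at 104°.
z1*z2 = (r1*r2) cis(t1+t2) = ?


r = 1.9170 * 4.0350 = 7.7351
theta = 300° + 104° = 404° = 44° (mod 360)

7.7351 cis(44°)


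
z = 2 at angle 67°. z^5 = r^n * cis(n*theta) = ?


r^5 = 2^5 = 32
n*theta = 5*67° = 335° = 335° (mod 360)
a = 32*cos(335°) = 29.0018
b = 32*sin(335°) = -13.5238

32 cis(335°) = 29.0018 - 13.5238i


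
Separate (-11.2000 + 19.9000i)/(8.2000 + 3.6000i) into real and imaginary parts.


Multiply by conjugate: (-11.2000 + 19.9000i)(8.2000 - 3.6000i) / (8.2^2 + 3.6^2)
Numerator real = -11.2*8.2 + 19.9*3.6 = -20.2
Numerator imag = 19.9*8.2 - (-11.2)*3.6 = 203.5
Denominator = 80.2
Re(z) = -20.2/80.2 = -0.2519
Im(z) = 203.5/80.2 = 2.5374

Re(z) = -0.2519, Im(z) = 2.5374


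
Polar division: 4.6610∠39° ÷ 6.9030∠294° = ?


r = 4.6610 / 6.9030 = 0.6752
theta = 39° - 294° = -255° = 105° (mod 360)

0.6752 cis(105°)


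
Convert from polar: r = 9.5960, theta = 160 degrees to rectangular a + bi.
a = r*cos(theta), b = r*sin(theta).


a = 9.5960*cos(160°) = 9.5960*(-0.93969) = -9.0173
b = 9.5960*sin(160°) = 9.5960*0.34202 = 3.2820

-9.0173 + 3.2820i


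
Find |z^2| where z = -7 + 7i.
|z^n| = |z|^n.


|z| = sqrt(49+49) = sqrt(98) = 9.8995
|z^2| = |z|^2 = (sqrt(98))^2 = 98

|z^2| = 98


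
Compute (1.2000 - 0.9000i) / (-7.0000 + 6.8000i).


Conjugate of z2 = -7.0000 - 6.8000i
Numerator: (1.2000 - 0.9000i)(-7.0000 - 6.8000i) = -14.5200 - 1.8600i
Denominator: (-7)^2 + 6.8^2 = 95.24
Result = (-14.5200 - 1.8600i)/95.24

-0.1525 - 0.0195i


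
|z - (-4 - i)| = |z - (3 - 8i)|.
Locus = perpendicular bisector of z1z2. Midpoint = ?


Equal distances means the locus is the perpendicular bisector of z1 and z2.
Midpoint = ((-4+3)/2, (-1+(-8))/2) = (-0.5000, -4.5000)

Perpendicular bisector through (-0.5000, -4.5000)


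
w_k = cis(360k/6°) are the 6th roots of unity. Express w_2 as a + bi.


Angle = 360*2/6 = 120°
a = cos(120°) = -0.5000
b = sin(120°) = 0.8660

-0.5000 + 0.8660i


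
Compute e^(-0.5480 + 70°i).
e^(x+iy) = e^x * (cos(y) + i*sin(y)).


e^-0.5480 = 0.5781
cos(70°) = 0.342
sin(70°) = 0.9397
Real = 0.5781*0.342 = 0.1977
Imag = 0.5781*0.9397 = 0.5432

0.1977 + 0.5432i


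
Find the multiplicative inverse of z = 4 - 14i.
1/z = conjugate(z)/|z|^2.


|z|^2 = 16+196 = 212
1/z = (4 + 14i)/212

1/z = 0.0189 + 0.0660i


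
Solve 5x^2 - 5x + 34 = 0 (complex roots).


disc = (-5)^2 - 4*5*34 = 25 - 680 = -655
sqrt(|disc|) = sqrt(655) = 25.5930
Real part = 5/(2*5) = 0.5000
Imag part = 25.5930/(2*5) = 2.5593

0.5000 ± 2.5593i


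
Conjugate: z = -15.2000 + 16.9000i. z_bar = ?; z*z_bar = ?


z_bar = -15.2000 - 16.9000i
z*z_bar = (-15.2)^2 + 16.9^2 = 231.04 + 285.61 = 516.65

z_bar = -15.2000 - 16.9000i, z*z_bar = 516.65


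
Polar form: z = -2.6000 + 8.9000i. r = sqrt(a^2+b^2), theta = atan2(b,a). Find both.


r = sqrt(6.76+79.21) = sqrt(85.97) = 9.2720
theta = atan2(8.9, -2.6) = 106.2849 degrees

r = 9.2720, theta = 106.2849 degrees


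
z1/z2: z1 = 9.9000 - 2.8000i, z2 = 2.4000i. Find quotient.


Conjugate of z2 = -2.4000i
Numerator: (9.9000 - 2.8000i)(-2.4000i) = -6.7200 - 23.7600i
Denominator: 0^2 + 2.4^2 = 5.76
Result = (-6.7200 - 23.7600i)/5.76

-1.1667 - 4.1250i


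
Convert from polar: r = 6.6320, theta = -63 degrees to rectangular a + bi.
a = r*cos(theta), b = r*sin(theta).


a = 6.6320*cos(-63°) = 6.6320*0.454 = 3.0109
b = 6.6320*sin(-63°) = 6.6320*(-0.89101) = -5.9092

3.0109 - 5.9092i


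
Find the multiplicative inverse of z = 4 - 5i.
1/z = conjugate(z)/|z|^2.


|z|^2 = 16+25 = 41
1/z = (4 + 5i)/41

1/z = 0.0976 + 0.1220i


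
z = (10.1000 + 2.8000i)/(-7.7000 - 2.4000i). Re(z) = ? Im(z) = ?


Multiply by conjugate: (10.1000 + 2.8000i)(-7.7000 + 2.4000i) / ((-7.7)^2 + (-2.4)^2)
Numerator real = 10.1*(-7.7) + 2.8*(-2.4) = -84.49
Numerator imag = 2.8*(-7.7) - 10.1*(-2.4) = 2.68
Denominator = 65.05
Re(z) = -84.49/65.05 = -1.2988
Im(z) = 2.68/65.05 = 0.0412

Re(z) = -1.2988, Im(z) = 0.0412


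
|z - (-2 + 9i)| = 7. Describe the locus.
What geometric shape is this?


|z - z0| = r is a circle with center z0 and radius r.
Center = (-2, 9), radius = 7

Circle with center (-2, 9) and radius 7


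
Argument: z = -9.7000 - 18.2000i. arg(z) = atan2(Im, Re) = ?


Re = -9.7, Im = -18.2
arg = atan2(-18.2, -9.7) = -118.0561 degrees

arg(z) = -118.0561 degrees


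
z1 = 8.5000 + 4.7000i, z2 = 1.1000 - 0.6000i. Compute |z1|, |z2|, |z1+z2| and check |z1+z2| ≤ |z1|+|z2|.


|z1| = sqrt(8.5^2 + 4.7^2) = sqrt(94.34) = 9.7129
|z2| = sqrt(1.1^2 + (-0.6)^2) = sqrt(1.57) = 1.2530
z1+z2 = 9.6000 + 4.1000i
|z1+z2| = sqrt(108.97) = 10.4389
|z1|+|z2| = 9.7129 + 1.2530 = 10.9659

|z1+z2| = 10.4389 ≤ |z1|+|z2| = 10.9659 (verified)


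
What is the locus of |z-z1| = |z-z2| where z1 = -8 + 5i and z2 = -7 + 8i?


Equal distances means the locus is the perpendicular bisector of z1 and z2.
Midpoint = ((-8+(-7))/2, (5+8)/2) = (-7.5000, 6.5000)

Perpendicular bisector through (-7.5000, 6.5000)


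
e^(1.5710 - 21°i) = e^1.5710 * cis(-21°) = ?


e^1.5710 = 4.8115
cos(-21°) = 0.93358
sin(-21°) = -0.35837
Real = 4.8115*0.93358 = 4.4919
Imag = 4.8115*(-0.35837) = -1.7243

4.4919 - 1.7243i


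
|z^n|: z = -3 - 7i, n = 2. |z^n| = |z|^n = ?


|z| = sqrt(9+49) = sqrt(58) = 7.6158
|z^2| = |z|^2 = (sqrt(58))^2 = 58

|z^2| = 58


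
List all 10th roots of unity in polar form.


The 10th roots of unity are cis(360k/10°) for k=0..9
Angle step = 360/10 = 36°
Primitive root: cis(36°)
Primitive root = 0.8090 + 0.5878i

10 roots at angles: 0°, 36°, 72°, 108°, 144°, 180°, 216°, 252°, 288°, 324°


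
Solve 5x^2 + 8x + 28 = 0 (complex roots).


disc = 8^2 - 4*5*28 = 64 - 560 = -496
sqrt(|disc|) = sqrt(496) = 22.2711
Real part = -8/(2*5) = -0.8000
Imag part = 22.2711/(2*5) = 2.2271

-0.8000 ± 2.2271i


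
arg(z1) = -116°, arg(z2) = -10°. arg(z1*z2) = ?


arg(z1*z2) = -116° - 10° = -126°
Normalized to (-180°, 180°]: -126°

-126°


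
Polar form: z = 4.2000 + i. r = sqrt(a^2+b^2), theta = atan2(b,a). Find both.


r = sqrt(17.64+1) = sqrt(18.64) = 4.3174
theta = atan2(1, 4.2) = 13.3925 degrees

r = 4.3174, theta = 13.3925 degrees


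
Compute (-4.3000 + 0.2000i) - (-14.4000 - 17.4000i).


Real: -4.3 + 14.4 = 10.1
Imag: 0.2 + 17.4 = 17.6

10.1000 + 17.6000i


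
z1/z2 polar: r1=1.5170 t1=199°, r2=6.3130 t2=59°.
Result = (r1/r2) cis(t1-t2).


r = 1.5170 / 6.3130 = 0.2403
theta = 199° - 59° = 140° = 140° (mod 360)

0.2403 cis(140°)


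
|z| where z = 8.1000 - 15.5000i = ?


|z| = sqrt(8.1^2 + (-15.5)^2) = sqrt(65.61 + 240.25) = sqrt(305.86) = 17.4889

|z| = 17.4889


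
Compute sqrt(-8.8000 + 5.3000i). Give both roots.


|z| = sqrt(77.44+28.09) = 10.2728
sqrt((|z|+a)/2) = sqrt((10.2728+(-8.8))/2) = sqrt(0.7364) = 0.8581
sqrt((|z|-a)/2) = sqrt((10.2728-(-8.8))/2) = sqrt(9.5364) = 3.0881

±(0.8581 + 3.0881i) i.e. 0.8581 + 3.0881i and -0.8581 - 3.0881i


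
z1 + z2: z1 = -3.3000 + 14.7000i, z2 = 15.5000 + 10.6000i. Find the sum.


Real: -3.3 + 15.5 = 12.2
Imag: 14.7 + 10.6 = 25.3

12.2000 + 25.3000i


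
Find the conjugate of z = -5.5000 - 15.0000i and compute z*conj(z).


z_bar = -5.5000 + 15.0000i
z*z_bar = (-5.5)^2 + (-15)^2 = 30.25 + 225 = 255.25

z_bar = -5.5000 + 15.0000i, z*z_bar = 255.25


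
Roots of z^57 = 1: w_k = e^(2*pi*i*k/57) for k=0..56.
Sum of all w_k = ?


The sum of all 57th roots of unity is 0.
Geometric series: (1 - w^57)/(1 - w) = (1-1)/(1-w) = 0 since w^57 = 1, w ≠ 1.
Alternatively: coefficient of z^56 in z^57 - 1 is 0.

0


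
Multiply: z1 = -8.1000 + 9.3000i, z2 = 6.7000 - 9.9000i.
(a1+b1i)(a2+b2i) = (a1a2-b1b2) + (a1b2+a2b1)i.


Real = -8.1*6.7 - 9.3*(-9.9) = -54.27 - (-92.07) = 37.8
Imag = -8.1*(-9.9) + 6.7*9.3 = 80.19 + 62.31 = 142.5

37.8000 + 142.5000i


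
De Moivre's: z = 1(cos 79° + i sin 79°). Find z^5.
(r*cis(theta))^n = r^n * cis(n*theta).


r^5 = 1^5 = 1
n*theta = 5*79° = 395° = 35° (mod 360)
a = 1*cos(35°) = 0.8192
b = 1*sin(35°) = 0.5736

1 cis(35°) = 0.8192 + 0.5736i


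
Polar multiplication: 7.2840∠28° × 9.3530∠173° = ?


r = 7.2840 * 9.3530 = 68.1273
theta = 28° + 173° = 201° = 201° (mod 360)

68.1273 cis(201°)


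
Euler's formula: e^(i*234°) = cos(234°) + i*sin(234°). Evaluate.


cos(234°) = -0.5878
sin(234°) = -0.8090

e^(i*234°) = -0.5878 - 0.8090i


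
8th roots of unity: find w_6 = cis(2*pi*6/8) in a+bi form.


Angle = 360*6/8 = 270°
a = cos(270°) = 0
b = sin(270°) = -1.0000

0 - 1.0000i


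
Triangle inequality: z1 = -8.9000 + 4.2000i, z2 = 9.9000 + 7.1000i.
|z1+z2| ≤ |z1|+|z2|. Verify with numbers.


|z1| = sqrt((-8.9)^2 + 4.2^2) = sqrt(96.85) = 9.8412
|z2| = sqrt(9.9^2 + 7.1^2) = sqrt(148.42) = 12.1828
z1+z2 = 1.0000 + 11.3000i
|z1+z2| = sqrt(128.69) = 11.3442
|z1|+|z2| = 9.8412 + 12.1828 = 22.0240

|z1+z2| = 11.3442 ≤ |z1|+|z2| = 22.0240 (verified)


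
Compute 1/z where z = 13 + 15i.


|z|^2 = 169+225 = 394
1/z = (13 - 15i)/394

1/z = 0.0330 - 0.0381i


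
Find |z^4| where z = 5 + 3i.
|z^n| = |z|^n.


|z| = sqrt(25+9) = sqrt(34) = 5.8310
|z^4| = |z|^4 = (sqrt(34))^4 = 34^2 = 1156

|z^4| = 1156


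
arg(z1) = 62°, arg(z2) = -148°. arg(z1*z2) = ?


arg(z1*z2) = 62° - 148° = -86°
Normalized to (-180°, 180°]: -86°

-86°
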